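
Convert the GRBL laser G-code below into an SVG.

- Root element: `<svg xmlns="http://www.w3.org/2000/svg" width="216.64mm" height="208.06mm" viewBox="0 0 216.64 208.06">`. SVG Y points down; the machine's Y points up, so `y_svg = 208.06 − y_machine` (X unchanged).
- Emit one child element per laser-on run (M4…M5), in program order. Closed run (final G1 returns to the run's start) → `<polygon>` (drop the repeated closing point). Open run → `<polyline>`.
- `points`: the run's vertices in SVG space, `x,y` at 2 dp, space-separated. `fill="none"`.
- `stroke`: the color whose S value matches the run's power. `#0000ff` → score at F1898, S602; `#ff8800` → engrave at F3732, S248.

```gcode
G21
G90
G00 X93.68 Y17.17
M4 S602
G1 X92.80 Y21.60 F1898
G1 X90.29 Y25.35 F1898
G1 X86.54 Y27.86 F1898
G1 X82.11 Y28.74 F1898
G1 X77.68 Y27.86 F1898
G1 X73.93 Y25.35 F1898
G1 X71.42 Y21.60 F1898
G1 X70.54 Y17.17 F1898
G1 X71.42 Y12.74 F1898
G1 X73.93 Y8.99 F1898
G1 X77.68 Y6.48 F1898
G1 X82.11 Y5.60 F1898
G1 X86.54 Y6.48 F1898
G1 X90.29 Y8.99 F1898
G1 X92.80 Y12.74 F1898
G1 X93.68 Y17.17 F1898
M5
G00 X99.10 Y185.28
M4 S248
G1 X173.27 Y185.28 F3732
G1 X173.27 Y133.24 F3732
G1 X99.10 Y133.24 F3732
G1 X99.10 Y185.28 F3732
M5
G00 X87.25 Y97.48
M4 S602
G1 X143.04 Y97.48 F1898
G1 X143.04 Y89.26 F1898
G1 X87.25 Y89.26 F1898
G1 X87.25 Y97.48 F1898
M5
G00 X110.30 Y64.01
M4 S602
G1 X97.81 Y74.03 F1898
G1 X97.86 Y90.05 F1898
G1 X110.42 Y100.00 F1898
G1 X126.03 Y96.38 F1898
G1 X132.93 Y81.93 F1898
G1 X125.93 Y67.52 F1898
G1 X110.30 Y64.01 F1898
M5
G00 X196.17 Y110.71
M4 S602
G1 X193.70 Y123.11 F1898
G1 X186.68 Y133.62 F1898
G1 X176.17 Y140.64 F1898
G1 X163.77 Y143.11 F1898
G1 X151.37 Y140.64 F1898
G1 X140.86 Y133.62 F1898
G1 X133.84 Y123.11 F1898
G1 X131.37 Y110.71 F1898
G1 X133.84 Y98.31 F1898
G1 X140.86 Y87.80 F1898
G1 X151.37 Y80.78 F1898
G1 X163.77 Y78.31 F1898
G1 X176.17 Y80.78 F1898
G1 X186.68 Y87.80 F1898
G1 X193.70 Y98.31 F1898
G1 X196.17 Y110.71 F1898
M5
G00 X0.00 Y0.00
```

Each laser-on run becomes one SVG element. Flip Y back into SVG space with y_svg = 208.06 − y_machine.

Run 1: power S602 maps to stroke `#0000ff` (score). The run returns to its start, so emit a `<polygon>` with points (Y-flipped): 93.68,190.89 92.80,186.46 90.29,182.71 86.54,180.20 82.11,179.32 77.68,180.20 73.93,182.71 71.42,186.46 70.54,190.89 71.42,195.32 73.93,199.07 77.68,201.58 82.11,202.46 86.54,201.58 90.29,199.07 92.80,195.32.

Run 2: S248 ⇒ engrave layer `#ff8800`. The run returns to its start, so emit a `<polygon>` with points (Y-flipped): 99.10,22.78 173.27,22.78 173.27,74.82 99.10,74.82.

Run 3: power S602 maps to stroke `#0000ff` (score). The run returns to its start, so emit a `<polygon>` with points (Y-flipped): 87.25,110.58 143.04,110.58 143.04,118.80 87.25,118.80.

Run 4: the run's S602 means `#0000ff` (score). The run returns to its start, so emit a `<polygon>` with points (Y-flipped): 110.30,144.05 97.81,134.03 97.86,118.01 110.42,108.06 126.03,111.68 132.93,126.13 125.93,140.54.

Run 5: the run's S602 means `#0000ff` (score). The run returns to its start, so emit a `<polygon>` with points (Y-flipped): 196.17,97.35 193.70,84.95 186.68,74.44 176.17,67.42 163.77,64.95 151.37,67.42 140.86,74.44 133.84,84.95 131.37,97.35 133.84,109.75 140.86,120.26 151.37,127.28 163.77,129.75 176.17,127.28 186.68,120.26 193.70,109.75.

<svg xmlns="http://www.w3.org/2000/svg" width="216.64mm" height="208.06mm" viewBox="0 0 216.64 208.06">
  <polygon points="93.68,190.89 92.80,186.46 90.29,182.71 86.54,180.20 82.11,179.32 77.68,180.20 73.93,182.71 71.42,186.46 70.54,190.89 71.42,195.32 73.93,199.07 77.68,201.58 82.11,202.46 86.54,201.58 90.29,199.07 92.80,195.32" fill="none" stroke="#0000ff"/>
  <polygon points="99.10,22.78 173.27,22.78 173.27,74.82 99.10,74.82" fill="none" stroke="#ff8800"/>
  <polygon points="87.25,110.58 143.04,110.58 143.04,118.80 87.25,118.80" fill="none" stroke="#0000ff"/>
  <polygon points="110.30,144.05 97.81,134.03 97.86,118.01 110.42,108.06 126.03,111.68 132.93,126.13 125.93,140.54" fill="none" stroke="#0000ff"/>
  <polygon points="196.17,97.35 193.70,84.95 186.68,74.44 176.17,67.42 163.77,64.95 151.37,67.42 140.86,74.44 133.84,84.95 131.37,97.35 133.84,109.75 140.86,120.26 151.37,127.28 163.77,129.75 176.17,127.28 186.68,120.26 193.70,109.75" fill="none" stroke="#0000ff"/>
</svg>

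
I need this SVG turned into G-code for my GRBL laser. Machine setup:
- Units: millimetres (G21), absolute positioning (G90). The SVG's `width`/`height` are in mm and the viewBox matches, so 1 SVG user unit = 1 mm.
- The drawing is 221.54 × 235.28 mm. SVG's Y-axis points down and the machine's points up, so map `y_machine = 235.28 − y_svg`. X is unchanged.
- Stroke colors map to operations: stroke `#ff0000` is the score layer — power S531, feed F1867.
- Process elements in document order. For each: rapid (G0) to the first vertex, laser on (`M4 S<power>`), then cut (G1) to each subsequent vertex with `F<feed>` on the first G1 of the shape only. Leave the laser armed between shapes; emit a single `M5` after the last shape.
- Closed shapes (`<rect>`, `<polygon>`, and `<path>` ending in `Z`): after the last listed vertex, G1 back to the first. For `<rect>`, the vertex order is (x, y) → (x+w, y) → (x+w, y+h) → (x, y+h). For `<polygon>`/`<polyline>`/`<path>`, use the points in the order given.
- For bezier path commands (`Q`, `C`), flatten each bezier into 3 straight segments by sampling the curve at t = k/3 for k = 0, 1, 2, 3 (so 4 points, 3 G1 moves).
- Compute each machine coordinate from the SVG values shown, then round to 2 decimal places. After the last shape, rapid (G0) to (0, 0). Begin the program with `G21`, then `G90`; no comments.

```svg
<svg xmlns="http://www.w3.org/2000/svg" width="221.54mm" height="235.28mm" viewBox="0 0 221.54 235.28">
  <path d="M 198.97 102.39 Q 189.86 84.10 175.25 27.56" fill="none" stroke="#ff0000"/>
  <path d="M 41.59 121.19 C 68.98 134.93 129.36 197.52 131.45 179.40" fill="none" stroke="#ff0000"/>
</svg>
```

G21
G90
G0 X198.97 Y132.89
M4 S531
G1 X192.29 Y149.33 F1867
G1 X184.38 Y174.28
G1 X175.25 Y207.72
G0 X41.59 Y114.09
M4 S531
G1 X76.60 Y88.87 F1867
G1 X113.31 Y59.86
G1 X131.45 Y55.88
M5
G0 X0.00 Y0.00

1 u = 1 mm; y_m = 235.28 − y.

[1] `<path>` quadratic bezier, #ff0000→score S531 F1867: (198.97,132.89) → (192.29,149.33) → (184.38,174.28) → (175.25,207.72)

[2] `<path>` cubic bezier, #ff0000→score S531 F1867: (41.59,114.09) → (76.60,88.87) → (113.31,59.86) → (131.45,55.88)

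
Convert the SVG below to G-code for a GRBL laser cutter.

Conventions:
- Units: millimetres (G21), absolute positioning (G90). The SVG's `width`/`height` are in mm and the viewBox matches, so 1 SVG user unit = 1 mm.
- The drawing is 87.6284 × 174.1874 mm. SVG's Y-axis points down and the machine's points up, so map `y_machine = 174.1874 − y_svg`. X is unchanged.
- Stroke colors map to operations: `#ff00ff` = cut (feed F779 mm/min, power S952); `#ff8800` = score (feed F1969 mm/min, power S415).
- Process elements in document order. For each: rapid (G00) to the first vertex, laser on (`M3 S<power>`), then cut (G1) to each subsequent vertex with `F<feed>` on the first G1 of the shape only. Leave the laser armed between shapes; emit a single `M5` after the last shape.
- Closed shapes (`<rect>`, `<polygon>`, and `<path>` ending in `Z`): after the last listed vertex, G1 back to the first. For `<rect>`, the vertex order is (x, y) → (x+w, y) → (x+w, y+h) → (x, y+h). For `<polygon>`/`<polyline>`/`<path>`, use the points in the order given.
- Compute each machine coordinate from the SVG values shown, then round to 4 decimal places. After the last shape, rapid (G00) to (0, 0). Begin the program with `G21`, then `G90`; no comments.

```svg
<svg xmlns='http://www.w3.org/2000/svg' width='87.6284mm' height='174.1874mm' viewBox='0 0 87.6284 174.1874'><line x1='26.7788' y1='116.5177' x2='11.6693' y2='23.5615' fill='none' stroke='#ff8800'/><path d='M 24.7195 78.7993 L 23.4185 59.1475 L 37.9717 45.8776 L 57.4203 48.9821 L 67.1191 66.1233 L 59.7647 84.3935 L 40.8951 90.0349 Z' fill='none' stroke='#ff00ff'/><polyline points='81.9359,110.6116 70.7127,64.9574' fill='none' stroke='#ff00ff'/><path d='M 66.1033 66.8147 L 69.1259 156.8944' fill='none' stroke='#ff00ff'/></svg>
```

Since the viewBox matches the mm dimensions, user units are millimetres directly. The only transform is the Y-flip y_m = 174.1874 − y_svg.

Shape 1 is a line segment drawn with `<line>`. Its stroke #ff8800 means score at S415, F1969. After flipping Y the toolpath is (26.7788,57.6697) → (11.6693,150.6259).

Shape 2 is a regular polygon drawn with `<path>`. Its stroke #ff00ff means cut at S952, F779. After flipping Y the toolpath is (24.7195,95.3881) → (23.4185,115.0399) → (37.9717,128.3098) → (57.4203,125.2053) → (67.1191,108.0641) → (59.7647,89.7939) → (40.8951,84.1525) → (24.7195,95.3881), returning to the start.

Shape 3 is a line segment drawn with `<polyline>`. Its stroke #ff00ff means cut at S952, F779. After flipping Y the toolpath is (81.9359,63.5758) → (70.7127,109.2300).

Shape 4 is a line segment drawn with `<path>`. Its stroke #ff00ff means cut at S952, F779. After flipping Y the toolpath is (66.1033,107.3727) → (69.1259,17.2930).

G21
G90
G00 X26.7788 Y57.6697
M3 S415
G1 X11.6693 Y150.6259 F1969
G00 X24.7195 Y95.3881
M3 S952
G1 X23.4185 Y115.0399 F779
G1 X37.9717 Y128.3098
G1 X57.4203 Y125.2053
G1 X67.1191 Y108.0641
G1 X59.7647 Y89.7939
G1 X40.8951 Y84.1525
G1 X24.7195 Y95.3881
G00 X81.9359 Y63.5758
M3 S952
G1 X70.7127 Y109.2300 F779
G00 X66.1033 Y107.3727
M3 S952
G1 X69.1259 Y17.2930 F779
M5
G00 X0.0000 Y0.0000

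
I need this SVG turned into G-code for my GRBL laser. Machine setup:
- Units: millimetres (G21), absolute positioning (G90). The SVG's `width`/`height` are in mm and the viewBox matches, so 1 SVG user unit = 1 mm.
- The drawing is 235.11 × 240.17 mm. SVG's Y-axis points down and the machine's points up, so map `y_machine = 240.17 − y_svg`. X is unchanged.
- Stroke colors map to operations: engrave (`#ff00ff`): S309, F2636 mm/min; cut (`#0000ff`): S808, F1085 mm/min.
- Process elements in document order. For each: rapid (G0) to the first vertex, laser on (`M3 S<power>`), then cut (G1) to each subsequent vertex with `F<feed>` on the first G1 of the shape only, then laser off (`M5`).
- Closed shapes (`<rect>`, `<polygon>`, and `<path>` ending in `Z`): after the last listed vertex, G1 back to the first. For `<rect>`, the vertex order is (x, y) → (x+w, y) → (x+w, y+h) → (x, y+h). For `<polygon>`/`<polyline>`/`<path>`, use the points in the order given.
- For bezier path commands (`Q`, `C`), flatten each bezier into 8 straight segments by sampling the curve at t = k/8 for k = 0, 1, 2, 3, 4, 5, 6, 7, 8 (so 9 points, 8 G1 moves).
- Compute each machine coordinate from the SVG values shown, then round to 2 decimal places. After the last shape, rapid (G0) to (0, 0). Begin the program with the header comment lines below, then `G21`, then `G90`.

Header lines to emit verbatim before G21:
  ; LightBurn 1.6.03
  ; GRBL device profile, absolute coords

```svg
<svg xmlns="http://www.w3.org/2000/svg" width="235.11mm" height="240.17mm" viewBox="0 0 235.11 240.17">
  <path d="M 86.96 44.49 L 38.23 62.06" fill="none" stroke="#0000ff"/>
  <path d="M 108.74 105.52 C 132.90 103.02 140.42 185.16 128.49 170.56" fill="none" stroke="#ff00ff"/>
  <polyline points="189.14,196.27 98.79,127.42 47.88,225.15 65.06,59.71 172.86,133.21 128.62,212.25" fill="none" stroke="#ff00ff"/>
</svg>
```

; LightBurn 1.6.03
; GRBL device profile, absolute coords
G21
G90
G0 X86.96 Y195.68
M3 S808
G1 X38.23 Y178.11 F1085
M5
G0 X108.74 Y134.65
M3 S309
G1 X117.01 Y131.97 F2636
G1 X123.70 Y123.49
G1 X128.75 Y111.32
G1 X132.15 Y97.59
G1 X133.85 Y84.43
G1 X133.83 Y73.96
G1 X132.06 Y68.32
G1 X128.49 Y69.61
M5
G0 X189.14 Y43.90
M3 S309
G1 X98.79 Y112.75 F2636
G1 X47.88 Y15.02
G1 X65.06 Y180.46
G1 X172.86 Y106.96
G1 X128.62 Y27.92
M5
G0 X0.00 Y0.00

Since the viewBox matches the mm dimensions, user units are millimetres directly. The only transform is the Y-flip y_m = 240.17 − y_svg.

Shape 1 is a line segment drawn with `<path>`. Its stroke #0000ff means cut at S808, F1085. After flipping Y the toolpath is (86.96,195.68) → (38.23,178.11).

Shape 2 is a cubic bezier drawn with `<path>`. Its stroke #ff00ff means engrave at S309, F2636. After flipping Y the toolpath is (108.74,134.65) → (117.01,131.97) → (123.70,123.49) → (128.75,111.32) → (132.15,97.59) → (133.85,84.43) → (133.83,73.96) → (132.06,68.32) → (128.49,69.61).

Shape 3 is a open polyline drawn with `<polyline>`. Its stroke #ff00ff means engrave at S309, F2636. After flipping Y the toolpath is (189.14,43.90) → (98.79,112.75) → (47.88,15.02) → (65.06,180.46) → (172.86,106.96) → (128.62,27.92).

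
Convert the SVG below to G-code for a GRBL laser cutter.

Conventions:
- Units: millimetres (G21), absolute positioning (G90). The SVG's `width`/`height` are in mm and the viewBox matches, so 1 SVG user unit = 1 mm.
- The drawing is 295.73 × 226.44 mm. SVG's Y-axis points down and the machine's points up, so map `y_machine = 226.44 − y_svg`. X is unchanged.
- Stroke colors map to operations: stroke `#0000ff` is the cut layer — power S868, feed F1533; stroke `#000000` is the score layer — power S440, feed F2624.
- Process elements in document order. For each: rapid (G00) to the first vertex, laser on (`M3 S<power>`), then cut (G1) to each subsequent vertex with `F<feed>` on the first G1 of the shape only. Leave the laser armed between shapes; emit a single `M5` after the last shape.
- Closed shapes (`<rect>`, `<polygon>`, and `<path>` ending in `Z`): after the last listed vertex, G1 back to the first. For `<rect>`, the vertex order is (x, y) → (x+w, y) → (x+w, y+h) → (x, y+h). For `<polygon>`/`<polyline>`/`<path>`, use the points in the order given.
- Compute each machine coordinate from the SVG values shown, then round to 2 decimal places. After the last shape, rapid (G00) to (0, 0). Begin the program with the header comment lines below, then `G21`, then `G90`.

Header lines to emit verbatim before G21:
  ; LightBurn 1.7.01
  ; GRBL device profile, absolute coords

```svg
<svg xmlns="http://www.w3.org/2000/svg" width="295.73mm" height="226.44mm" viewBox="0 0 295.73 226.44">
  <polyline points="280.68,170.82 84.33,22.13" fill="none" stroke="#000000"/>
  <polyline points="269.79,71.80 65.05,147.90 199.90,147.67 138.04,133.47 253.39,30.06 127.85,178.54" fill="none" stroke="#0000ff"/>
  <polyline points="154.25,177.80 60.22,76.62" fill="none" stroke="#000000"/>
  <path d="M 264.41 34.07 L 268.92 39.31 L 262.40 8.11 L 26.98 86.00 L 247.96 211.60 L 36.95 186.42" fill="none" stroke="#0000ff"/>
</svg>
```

; LightBurn 1.7.01
; GRBL device profile, absolute coords
G21
G90
G00 X280.68 Y55.62
M3 S440
G1 X84.33 Y204.31 F2624
G00 X269.79 Y154.64
M3 S868
G1 X65.05 Y78.54 F1533
G1 X199.90 Y78.77
G1 X138.04 Y92.97
G1 X253.39 Y196.38
G1 X127.85 Y47.90
G00 X154.25 Y48.64
M3 S440
G1 X60.22 Y149.82 F2624
G00 X264.41 Y192.37
M3 S868
G1 X268.92 Y187.13 F1533
G1 X262.40 Y218.33
G1 X26.98 Y140.44
G1 X247.96 Y14.84
G1 X36.95 Y40.02
M5
G00 X0.00 Y0.00

viewBox `0 0 295.73 226.44` with mm width/height → 1 unit = 1 mm. Flip: y_m = 226.44 − y_svg.

**Shape 1** — `<polyline>` line segment, stroke `#000000` → score (S440, F2624). Machine vertices: (280.68,55.62) → (84.33,204.31). Open path.

**Shape 2** — `<polyline>` open polyline, stroke `#0000ff` → cut (S868, F1533). Machine vertices: (269.79,154.64) → (65.05,78.54) → (199.90,78.77) → (138.04,92.97) → (253.39,196.38) → (127.85,47.90). Open path.

**Shape 3** — `<polyline>` line segment, stroke `#000000` → score (S440, F2624). Machine vertices: (154.25,48.64) → (60.22,149.82). Open path.

**Shape 4** — `<path>` open polyline, stroke `#0000ff` → cut (S868, F1533). Machine vertices: (264.41,192.37) → (268.92,187.13) → (262.40,218.33) → (26.98,140.44) → (247.96,14.84) → (36.95,40.02). Open path.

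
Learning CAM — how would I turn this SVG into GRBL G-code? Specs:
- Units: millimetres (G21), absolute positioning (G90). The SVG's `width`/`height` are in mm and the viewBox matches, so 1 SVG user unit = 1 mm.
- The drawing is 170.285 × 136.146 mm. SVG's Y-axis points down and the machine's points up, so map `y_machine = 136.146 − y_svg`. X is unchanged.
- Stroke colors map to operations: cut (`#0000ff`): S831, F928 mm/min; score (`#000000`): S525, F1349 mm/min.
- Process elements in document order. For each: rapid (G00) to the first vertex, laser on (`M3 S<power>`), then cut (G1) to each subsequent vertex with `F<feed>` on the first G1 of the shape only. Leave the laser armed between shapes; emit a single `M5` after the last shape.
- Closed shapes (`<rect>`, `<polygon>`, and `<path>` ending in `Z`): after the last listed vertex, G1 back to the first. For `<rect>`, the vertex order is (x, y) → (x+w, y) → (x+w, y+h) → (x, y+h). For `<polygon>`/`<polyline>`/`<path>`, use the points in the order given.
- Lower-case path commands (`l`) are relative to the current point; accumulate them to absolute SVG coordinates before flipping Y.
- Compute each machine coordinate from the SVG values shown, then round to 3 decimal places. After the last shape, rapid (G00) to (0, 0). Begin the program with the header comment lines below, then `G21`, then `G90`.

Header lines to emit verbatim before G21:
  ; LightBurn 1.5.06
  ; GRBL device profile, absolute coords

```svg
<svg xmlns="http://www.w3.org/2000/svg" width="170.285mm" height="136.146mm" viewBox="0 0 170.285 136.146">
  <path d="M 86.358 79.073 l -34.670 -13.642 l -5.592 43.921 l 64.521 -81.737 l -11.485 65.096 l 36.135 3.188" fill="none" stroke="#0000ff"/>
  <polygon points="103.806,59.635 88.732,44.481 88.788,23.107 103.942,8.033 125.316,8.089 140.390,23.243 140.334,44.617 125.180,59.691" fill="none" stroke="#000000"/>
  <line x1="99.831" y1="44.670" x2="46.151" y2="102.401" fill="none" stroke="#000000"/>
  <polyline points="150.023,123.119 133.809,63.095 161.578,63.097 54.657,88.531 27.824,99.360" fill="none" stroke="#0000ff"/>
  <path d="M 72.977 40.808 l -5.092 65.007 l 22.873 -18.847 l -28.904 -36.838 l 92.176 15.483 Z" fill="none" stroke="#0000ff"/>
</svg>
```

Since the viewBox matches the mm dimensions, user units are millimetres directly. The only transform is the Y-flip y_m = 136.146 − y_svg.

Shape 1 is a open polyline drawn with `<path>`. Its stroke #0000ff means cut at S831, F928. After flipping Y the toolpath is (86.358,57.073) → (51.688,70.715) → (46.096,26.794) → (110.617,108.531) → (99.132,43.435) → (135.267,40.247).

Shape 2 is a regular polygon drawn with `<polygon>`. Its stroke #000000 means score at S525, F1349. After flipping Y the toolpath is (103.806,76.511) → (88.732,91.665) → (88.788,113.039) → (103.942,128.113) → (125.316,128.057) → (140.390,112.903) → (140.334,91.529) → (125.180,76.455) → (103.806,76.511), returning to the start.

Shape 3 is a line segment drawn with `<line>`. Its stroke #000000 means score at S525, F1349. After flipping Y the toolpath is (99.831,91.476) → (46.151,33.745).

Shape 4 is a open polyline drawn with `<polyline>`. Its stroke #0000ff means cut at S831, F928. After flipping Y the toolpath is (150.023,13.027) → (133.809,73.051) → (161.578,73.049) → (54.657,47.615) → (27.824,36.786).

Shape 5 is a closed polygon drawn with `<path>`. Its stroke #0000ff means cut at S831, F928. After flipping Y the toolpath is (72.977,95.338) → (67.885,30.331) → (90.758,49.178) → (61.854,86.016) → (154.030,70.533) → (72.977,95.338), returning to the start.

; LightBurn 1.5.06
; GRBL device profile, absolute coords
G21
G90
G00 X86.358 Y57.073
M3 S831
G1 X51.688 Y70.715 F928
G1 X46.096 Y26.794
G1 X110.617 Y108.531
G1 X99.132 Y43.435
G1 X135.267 Y40.247
G00 X103.806 Y76.511
M3 S525
G1 X88.732 Y91.665 F1349
G1 X88.788 Y113.039
G1 X103.942 Y128.113
G1 X125.316 Y128.057
G1 X140.390 Y112.903
G1 X140.334 Y91.529
G1 X125.180 Y76.455
G1 X103.806 Y76.511
G00 X99.831 Y91.476
M3 S525
G1 X46.151 Y33.745 F1349
G00 X150.023 Y13.027
M3 S831
G1 X133.809 Y73.051 F928
G1 X161.578 Y73.049
G1 X54.657 Y47.615
G1 X27.824 Y36.786
G00 X72.977 Y95.338
M3 S831
G1 X67.885 Y30.331 F928
G1 X90.758 Y49.178
G1 X61.854 Y86.016
G1 X154.030 Y70.533
G1 X72.977 Y95.338
M5
G00 X0.000 Y0.000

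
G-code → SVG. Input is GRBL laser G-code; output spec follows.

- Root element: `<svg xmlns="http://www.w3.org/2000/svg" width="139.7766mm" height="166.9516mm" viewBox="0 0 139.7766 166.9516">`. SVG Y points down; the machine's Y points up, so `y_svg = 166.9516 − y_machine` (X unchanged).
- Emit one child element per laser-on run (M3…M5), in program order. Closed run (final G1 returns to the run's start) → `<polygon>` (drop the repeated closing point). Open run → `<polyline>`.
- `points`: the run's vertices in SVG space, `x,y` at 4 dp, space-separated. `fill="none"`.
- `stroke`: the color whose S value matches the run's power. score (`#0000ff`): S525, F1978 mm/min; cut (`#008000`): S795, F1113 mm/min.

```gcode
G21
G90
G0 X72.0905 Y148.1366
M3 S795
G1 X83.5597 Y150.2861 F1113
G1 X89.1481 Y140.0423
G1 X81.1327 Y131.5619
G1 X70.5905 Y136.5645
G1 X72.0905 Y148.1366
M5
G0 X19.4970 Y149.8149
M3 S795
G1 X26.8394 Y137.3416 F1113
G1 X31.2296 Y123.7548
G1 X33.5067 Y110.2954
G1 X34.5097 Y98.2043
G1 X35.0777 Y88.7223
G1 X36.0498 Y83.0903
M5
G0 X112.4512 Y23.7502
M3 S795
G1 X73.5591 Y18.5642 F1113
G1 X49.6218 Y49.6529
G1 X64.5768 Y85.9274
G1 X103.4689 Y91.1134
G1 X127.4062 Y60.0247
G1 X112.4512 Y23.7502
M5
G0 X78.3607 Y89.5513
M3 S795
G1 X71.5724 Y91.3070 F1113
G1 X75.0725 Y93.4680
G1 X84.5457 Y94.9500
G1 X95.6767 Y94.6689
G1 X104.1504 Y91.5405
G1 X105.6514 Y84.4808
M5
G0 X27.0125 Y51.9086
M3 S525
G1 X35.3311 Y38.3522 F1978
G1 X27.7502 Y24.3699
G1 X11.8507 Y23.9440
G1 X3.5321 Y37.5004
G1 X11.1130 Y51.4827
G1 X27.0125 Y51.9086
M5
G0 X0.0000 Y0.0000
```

<svg xmlns="http://www.w3.org/2000/svg" width="139.7766mm" height="166.9516mm" viewBox="0 0 139.7766 166.9516">
  <polygon points="72.0905,18.8150 83.5597,16.6655 89.1481,26.9093 81.1327,35.3897 70.5905,30.3871" fill="none" stroke="#008000"/>
  <polyline points="19.4970,17.1367 26.8394,29.6100 31.2296,43.1968 33.5067,56.6562 34.5097,68.7473 35.0777,78.2293 36.0498,83.8613" fill="none" stroke="#008000"/>
  <polygon points="112.4512,143.2014 73.5591,148.3874 49.6218,117.2987 64.5768,81.0242 103.4689,75.8382 127.4062,106.9269" fill="none" stroke="#008000"/>
  <polyline points="78.3607,77.4003 71.5724,75.6446 75.0725,73.4836 84.5457,72.0016 95.6767,72.2827 104.1504,75.4111 105.6514,82.4708" fill="none" stroke="#008000"/>
  <polygon points="27.0125,115.0430 35.3311,128.5994 27.7502,142.5817 11.8507,143.0076 3.5321,129.4512 11.1130,115.4689" fill="none" stroke="#0000ff"/>
</svg>

y_svg = 166.9516 − y_m.

[1] S795→`#008000` (cut); closed run; points: 72.0905,18.8150 83.5597,16.6655 89.1481,26.9093 81.1327,35.3897 70.5905,30.3871

[2] S795→`#008000` (cut); open run; points: 19.4970,17.1367 26.8394,29.6100 31.2296,43.1968 33.5067,56.6562 34.5097,68.7473 35.0777,78.2293 36.0498,83.8613

[3] S795→`#008000` (cut); closed run; points: 112.4512,143.2014 73.5591,148.3874 49.6218,117.2987 64.5768,81.0242 103.4689,75.8382 127.4062,106.9269

[4] S795→`#008000` (cut); open run; points: 78.3607,77.4003 71.5724,75.6446 75.0725,73.4836 84.5457,72.0016 95.6767,72.2827 104.1504,75.4111 105.6514,82.4708

[5] S525→`#0000ff` (score); closed run; points: 27.0125,115.0430 35.3311,128.5994 27.7502,142.5817 11.8507,143.0076 3.5321,129.4512 11.1130,115.4689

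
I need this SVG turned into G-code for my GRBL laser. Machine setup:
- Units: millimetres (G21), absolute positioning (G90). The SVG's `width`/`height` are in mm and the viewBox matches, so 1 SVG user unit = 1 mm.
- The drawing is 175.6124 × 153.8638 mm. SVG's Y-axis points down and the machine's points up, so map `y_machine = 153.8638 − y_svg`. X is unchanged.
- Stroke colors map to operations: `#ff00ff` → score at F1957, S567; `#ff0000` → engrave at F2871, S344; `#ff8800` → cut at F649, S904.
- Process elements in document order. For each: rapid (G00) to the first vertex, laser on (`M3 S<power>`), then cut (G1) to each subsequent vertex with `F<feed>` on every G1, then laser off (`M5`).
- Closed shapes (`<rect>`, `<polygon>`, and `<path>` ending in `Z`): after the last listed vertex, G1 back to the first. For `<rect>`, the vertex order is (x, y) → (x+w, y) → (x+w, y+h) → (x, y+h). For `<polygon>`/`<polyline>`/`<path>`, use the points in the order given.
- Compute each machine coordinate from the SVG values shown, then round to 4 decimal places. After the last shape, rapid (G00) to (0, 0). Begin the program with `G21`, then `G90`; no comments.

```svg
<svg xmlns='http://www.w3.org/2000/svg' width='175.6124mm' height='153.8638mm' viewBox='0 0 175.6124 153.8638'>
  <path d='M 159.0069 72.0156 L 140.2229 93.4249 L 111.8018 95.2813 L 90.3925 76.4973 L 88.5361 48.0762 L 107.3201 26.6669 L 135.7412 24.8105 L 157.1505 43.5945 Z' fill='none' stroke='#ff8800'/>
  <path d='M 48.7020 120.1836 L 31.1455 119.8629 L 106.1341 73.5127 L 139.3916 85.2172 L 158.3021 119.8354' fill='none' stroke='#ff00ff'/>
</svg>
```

G21
G90
G00 X159.0069 Y81.8482
M3 S904
G1 X140.2229 Y60.4389 F649
G1 X111.8018 Y58.5825 F649
G1 X90.3925 Y77.3665 F649
G1 X88.5361 Y105.7876 F649
G1 X107.3201 Y127.1969 F649
G1 X135.7412 Y129.0533 F649
G1 X157.1505 Y110.2693 F649
G1 X159.0069 Y81.8482 F649
M5
G00 X48.7020 Y33.6802
M3 S567
G1 X31.1455 Y34.0009 F1957
G1 X106.1341 Y80.3511 F1957
G1 X139.3916 Y68.6466 F1957
G1 X158.3021 Y34.0284 F1957
M5
G00 X0.0000 Y0.0000

viewBox `0 0 175.6124 153.8638` with mm width/height → 1 unit = 1 mm. Flip: y_m = 153.8638 − y_svg.

**Shape 1** — `<path>` regular polygon, stroke `#ff8800` → cut (S904, F649). Machine vertices: (159.0069,81.8482) → (140.2229,60.4389) → (111.8018,58.5825) → (90.3925,77.3665) → (88.5361,105.7876) → (107.3201,127.1969) → (135.7412,129.0533) → (157.1505,110.2693) → (159.0069,81.8482). Closed: final G1 returns to the first vertex.

**Shape 2** — `<path>` open polyline, stroke `#ff00ff` → score (S567, F1957). Machine vertices: (48.7020,33.6802) → (31.1455,34.0009) → (106.1341,80.3511) → (139.3916,68.6466) → (158.3021,34.0284). Open path.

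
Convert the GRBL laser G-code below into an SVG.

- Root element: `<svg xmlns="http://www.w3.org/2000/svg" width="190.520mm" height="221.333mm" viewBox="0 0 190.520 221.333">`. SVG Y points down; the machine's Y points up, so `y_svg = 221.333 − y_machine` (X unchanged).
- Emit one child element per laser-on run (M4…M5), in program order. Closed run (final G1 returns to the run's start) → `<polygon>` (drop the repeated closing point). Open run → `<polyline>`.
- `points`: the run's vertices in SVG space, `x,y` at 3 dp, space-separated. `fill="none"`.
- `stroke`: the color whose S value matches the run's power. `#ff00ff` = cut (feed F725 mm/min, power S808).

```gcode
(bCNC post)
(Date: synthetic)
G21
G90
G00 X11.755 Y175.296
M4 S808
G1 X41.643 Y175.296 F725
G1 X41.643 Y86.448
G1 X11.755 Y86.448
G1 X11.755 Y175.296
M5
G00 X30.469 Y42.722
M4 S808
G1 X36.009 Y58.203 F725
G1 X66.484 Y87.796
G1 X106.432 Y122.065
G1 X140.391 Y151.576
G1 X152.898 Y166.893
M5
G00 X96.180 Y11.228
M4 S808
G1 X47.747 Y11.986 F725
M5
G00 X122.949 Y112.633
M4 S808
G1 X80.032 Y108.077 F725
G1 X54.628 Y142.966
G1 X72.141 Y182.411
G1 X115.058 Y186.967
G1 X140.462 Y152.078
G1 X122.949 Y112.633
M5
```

<svg xmlns="http://www.w3.org/2000/svg" width="190.520mm" height="221.333mm" viewBox="0 0 190.520 221.333">
  <polygon points="11.755,46.037 41.643,46.037 41.643,134.885 11.755,134.885" fill="none" stroke="#ff00ff"/>
  <polyline points="30.469,178.611 36.009,163.130 66.484,133.537 106.432,99.268 140.391,69.757 152.898,54.440" fill="none" stroke="#ff00ff"/>
  <polyline points="96.180,210.105 47.747,209.347" fill="none" stroke="#ff00ff"/>
  <polygon points="122.949,108.700 80.032,113.256 54.628,78.367 72.141,38.922 115.058,34.366 140.462,69.255" fill="none" stroke="#ff00ff"/>
</svg>

Machine Y-up, SVG Y-down with viewBox height 221.333, so y_svg = 221.333 − y_machine; X carries over. Every run uses S808, so all elements get stroke `#ff00ff` (cut).

Run 1: The run returns to its start, so emit a `<polygon>` with points (Y-flipped): 11.755,46.037 41.643,46.037 41.643,134.885 11.755,134.885.

Run 2: The run is open, so emit a `<polyline>` with points (Y-flipped): 30.469,178.611 36.009,163.130 66.484,133.537 106.432,99.268 140.391,69.757 152.898,54.440.

Run 3: The run is open, so emit a `<polyline>` with points (Y-flipped): 96.180,210.105 47.747,209.347.

Run 4: The run returns to its start, so emit a `<polygon>` with points (Y-flipped): 122.949,108.700 80.032,113.256 54.628,78.367 72.141,38.922 115.058,34.366 140.462,69.255.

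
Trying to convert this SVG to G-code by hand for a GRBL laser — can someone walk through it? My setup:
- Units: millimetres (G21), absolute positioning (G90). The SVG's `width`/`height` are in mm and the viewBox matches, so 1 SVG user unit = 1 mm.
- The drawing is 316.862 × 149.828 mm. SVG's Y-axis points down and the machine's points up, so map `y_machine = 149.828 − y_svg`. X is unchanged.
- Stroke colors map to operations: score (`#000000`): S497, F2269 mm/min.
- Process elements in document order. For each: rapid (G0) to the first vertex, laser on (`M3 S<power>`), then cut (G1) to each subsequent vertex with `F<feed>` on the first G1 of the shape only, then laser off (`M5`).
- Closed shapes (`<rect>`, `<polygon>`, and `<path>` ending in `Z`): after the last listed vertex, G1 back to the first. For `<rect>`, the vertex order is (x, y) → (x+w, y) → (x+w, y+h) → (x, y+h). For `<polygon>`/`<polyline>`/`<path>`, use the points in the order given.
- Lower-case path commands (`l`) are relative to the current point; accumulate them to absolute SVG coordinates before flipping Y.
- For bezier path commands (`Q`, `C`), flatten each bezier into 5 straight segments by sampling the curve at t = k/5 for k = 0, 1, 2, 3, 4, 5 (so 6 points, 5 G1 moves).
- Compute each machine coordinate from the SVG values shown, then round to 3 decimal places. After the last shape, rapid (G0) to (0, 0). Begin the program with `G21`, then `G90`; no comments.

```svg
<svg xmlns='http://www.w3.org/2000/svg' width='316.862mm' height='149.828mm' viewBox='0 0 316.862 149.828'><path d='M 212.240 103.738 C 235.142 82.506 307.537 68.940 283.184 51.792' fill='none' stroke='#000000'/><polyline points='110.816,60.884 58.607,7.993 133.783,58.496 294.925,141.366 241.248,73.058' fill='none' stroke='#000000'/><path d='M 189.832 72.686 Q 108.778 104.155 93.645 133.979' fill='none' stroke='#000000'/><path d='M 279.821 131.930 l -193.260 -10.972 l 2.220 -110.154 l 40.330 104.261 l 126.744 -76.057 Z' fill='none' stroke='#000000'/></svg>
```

G21
G90
G0 X212.240 Y46.090
M3 S497
G1 X230.750 Y57.999 F2269
G1 X254.120 Y68.609
G1 X275.328 Y78.458
G1 X287.356 Y88.087
G1 X283.184 Y98.036
M5
G0 X110.816 Y88.944
M3 S497
G1 X58.607 Y141.835 F2269
G1 X133.783 Y91.332
G1 X294.925 Y8.462
G1 X241.248 Y76.770
M5
G0 X189.832 Y77.142
M3 S497
G1 X160.047 Y64.620 F2269
G1 X135.536 Y52.230
G1 X116.299 Y39.971
G1 X102.335 Y27.844
G1 X93.645 Y15.849
M5
G0 X279.821 Y17.898
M3 S497
G1 X86.561 Y28.870 F2269
G1 X88.781 Y139.024
G1 X129.111 Y34.763
G1 X255.855 Y110.820
G1 X279.821 Y17.898
M5
G0 X0.000 Y0.000

1 u = 1 mm; y_m = 149.828 − y.

[1] `<path>` cubic bezier, #000000→score S497 F2269: (212.240,46.090) → (230.750,57.999) → (254.120,68.609) → (275.328,78.458) → (287.356,88.087) → (283.184,98.036)

[2] `<polyline>` open polyline, #000000→score S497 F2269: (110.816,88.944) → (58.607,141.835) → (133.783,91.332) → (294.925,8.462) → (241.248,76.770)

[3] `<path>` quadratic bezier, #000000→score S497 F2269: (189.832,77.142) → (160.047,64.620) → (135.536,52.230) → (116.299,39.971) → (102.335,27.844) → (93.645,15.849)

[4] `<path>` closed polygon, #000000→score S497 F2269: (279.821,17.898) → (86.561,28.870) → (88.781,139.024) → (129.111,34.763) → (255.855,110.820) → (279.821,17.898) (closed)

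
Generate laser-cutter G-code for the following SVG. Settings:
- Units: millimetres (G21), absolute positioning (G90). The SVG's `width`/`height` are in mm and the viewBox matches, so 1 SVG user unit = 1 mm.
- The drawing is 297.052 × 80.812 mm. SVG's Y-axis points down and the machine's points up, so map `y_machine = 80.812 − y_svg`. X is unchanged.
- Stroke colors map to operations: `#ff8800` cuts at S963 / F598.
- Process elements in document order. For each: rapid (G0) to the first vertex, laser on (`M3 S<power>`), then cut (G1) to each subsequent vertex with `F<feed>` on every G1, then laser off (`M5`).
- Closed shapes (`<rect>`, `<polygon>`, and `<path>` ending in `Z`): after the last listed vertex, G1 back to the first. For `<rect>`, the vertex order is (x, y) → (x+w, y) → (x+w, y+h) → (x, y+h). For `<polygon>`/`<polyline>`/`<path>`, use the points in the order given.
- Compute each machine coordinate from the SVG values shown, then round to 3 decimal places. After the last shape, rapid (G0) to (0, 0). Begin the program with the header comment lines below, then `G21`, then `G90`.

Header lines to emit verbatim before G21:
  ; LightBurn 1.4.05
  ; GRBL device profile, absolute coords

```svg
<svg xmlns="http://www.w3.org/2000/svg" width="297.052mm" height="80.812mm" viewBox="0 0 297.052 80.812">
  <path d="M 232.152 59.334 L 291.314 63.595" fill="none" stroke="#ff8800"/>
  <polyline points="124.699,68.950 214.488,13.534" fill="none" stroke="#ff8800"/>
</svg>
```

; LightBurn 1.4.05
; GRBL device profile, absolute coords
G21
G90
G0 X232.152 Y21.478
M3 S963
G1 X291.314 Y17.217 F598
M5
G0 X124.699 Y11.862
M3 S963
G1 X214.488 Y67.278 F598
M5
G0 X0.000 Y0.000

Since the viewBox matches the mm dimensions, user units are millimetres directly. The only transform is the Y-flip y_m = 80.812 − y_svg.

Shape 1 is a line segment drawn with `<path>`. Its stroke #ff8800 means cut at S963, F598. After flipping Y the toolpath is (232.152,21.478) → (291.314,17.217).

Shape 2 is a line segment drawn with `<polyline>`. Its stroke #ff8800 means cut at S963, F598. After flipping Y the toolpath is (124.699,11.862) → (214.488,67.278).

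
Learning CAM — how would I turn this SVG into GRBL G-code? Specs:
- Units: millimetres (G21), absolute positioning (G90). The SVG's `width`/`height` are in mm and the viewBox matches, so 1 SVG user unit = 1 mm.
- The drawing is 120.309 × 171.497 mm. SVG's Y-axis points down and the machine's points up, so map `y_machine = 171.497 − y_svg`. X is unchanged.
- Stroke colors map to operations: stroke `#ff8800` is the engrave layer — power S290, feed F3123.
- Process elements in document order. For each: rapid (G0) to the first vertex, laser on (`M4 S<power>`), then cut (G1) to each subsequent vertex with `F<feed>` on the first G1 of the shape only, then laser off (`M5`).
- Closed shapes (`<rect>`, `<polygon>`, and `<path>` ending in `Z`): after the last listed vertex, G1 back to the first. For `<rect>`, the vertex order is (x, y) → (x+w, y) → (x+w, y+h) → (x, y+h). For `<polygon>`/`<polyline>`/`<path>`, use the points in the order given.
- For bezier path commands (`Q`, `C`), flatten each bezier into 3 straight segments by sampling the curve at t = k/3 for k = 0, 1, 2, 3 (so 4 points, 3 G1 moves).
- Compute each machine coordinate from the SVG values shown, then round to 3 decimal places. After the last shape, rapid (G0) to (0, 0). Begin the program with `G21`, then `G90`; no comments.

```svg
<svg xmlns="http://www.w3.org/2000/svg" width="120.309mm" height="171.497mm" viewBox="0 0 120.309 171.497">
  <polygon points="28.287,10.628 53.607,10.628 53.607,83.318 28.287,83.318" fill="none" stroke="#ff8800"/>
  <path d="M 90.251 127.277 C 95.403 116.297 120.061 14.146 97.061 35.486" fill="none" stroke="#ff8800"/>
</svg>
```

Since the viewBox matches the mm dimensions, user units are millimetres directly. The only transform is the Y-flip y_m = 171.497 − y_svg.

Shape 1 is a rectangle drawn with `<polygon>`. Its stroke #ff8800 means engrave at S290, F3123. After flipping Y the toolpath is (28.287,160.869) → (53.607,160.869) → (53.607,88.179) → (28.287,88.179) → (28.287,160.869), returning to the start.

Shape 2 is a cubic bezier drawn with `<path>`. Its stroke #ff8800 means engrave at S290, F3123. After flipping Y the toolpath is (90.251,44.220) → (99.417,77.640) → (106.663,124.138) → (97.061,136.011).

G21
G90
G0 X28.287 Y160.869
M4 S290
G1 X53.607 Y160.869 F3123
G1 X53.607 Y88.179
G1 X28.287 Y88.179
G1 X28.287 Y160.869
M5
G0 X90.251 Y44.220
M4 S290
G1 X99.417 Y77.640 F3123
G1 X106.663 Y124.138
G1 X97.061 Y136.011
M5
G0 X0.000 Y0.000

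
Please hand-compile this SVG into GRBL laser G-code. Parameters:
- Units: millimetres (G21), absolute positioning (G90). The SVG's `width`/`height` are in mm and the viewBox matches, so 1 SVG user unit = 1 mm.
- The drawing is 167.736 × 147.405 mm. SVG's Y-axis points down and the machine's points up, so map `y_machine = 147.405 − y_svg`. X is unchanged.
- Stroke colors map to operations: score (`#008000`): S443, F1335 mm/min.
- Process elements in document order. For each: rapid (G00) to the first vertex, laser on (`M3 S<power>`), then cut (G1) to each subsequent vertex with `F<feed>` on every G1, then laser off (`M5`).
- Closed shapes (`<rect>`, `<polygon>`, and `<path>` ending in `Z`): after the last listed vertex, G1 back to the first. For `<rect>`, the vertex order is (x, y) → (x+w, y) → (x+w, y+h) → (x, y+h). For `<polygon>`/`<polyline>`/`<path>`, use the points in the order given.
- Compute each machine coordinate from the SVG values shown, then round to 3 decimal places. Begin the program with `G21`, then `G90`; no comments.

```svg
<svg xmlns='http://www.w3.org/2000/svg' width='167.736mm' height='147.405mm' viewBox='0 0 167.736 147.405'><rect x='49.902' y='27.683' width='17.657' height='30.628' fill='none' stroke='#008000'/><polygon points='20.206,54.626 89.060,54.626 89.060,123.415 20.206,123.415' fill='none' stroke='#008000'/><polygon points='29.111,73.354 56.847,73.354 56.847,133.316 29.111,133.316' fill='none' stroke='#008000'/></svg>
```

G21
G90
G00 X49.902 Y119.722
M3 S443
G1 X67.559 Y119.722 F1335
G1 X67.559 Y89.094 F1335
G1 X49.902 Y89.094 F1335
G1 X49.902 Y119.722 F1335
M5
G00 X20.206 Y92.779
M3 S443
G1 X89.060 Y92.779 F1335
G1 X89.060 Y23.990 F1335
G1 X20.206 Y23.990 F1335
G1 X20.206 Y92.779 F1335
M5
G00 X29.111 Y74.051
M3 S443
G1 X56.847 Y74.051 F1335
G1 X56.847 Y14.089 F1335
G1 X29.111 Y14.089 F1335
G1 X29.111 Y74.051 F1335
M5

Since the viewBox matches the mm dimensions, user units are millimetres directly. The only transform is the Y-flip y_m = 147.405 − y_svg.

Shape 1 is a rectangle drawn with `<rect>`. Its stroke #008000 means score at S443, F1335. After flipping Y the toolpath is (49.902,119.722) → (67.559,119.722) → (67.559,89.094) → (49.902,89.094) → (49.902,119.722), returning to the start.

Shape 2 is a rectangle drawn with `<polygon>`. Its stroke #008000 means score at S443, F1335. After flipping Y the toolpath is (20.206,92.779) → (89.060,92.779) → (89.060,23.990) → (20.206,23.990) → (20.206,92.779), returning to the start.

Shape 3 is a rectangle drawn with `<polygon>`. Its stroke #008000 means score at S443, F1335. After flipping Y the toolpath is (29.111,74.051) → (56.847,74.051) → (56.847,14.089) → (29.111,14.089) → (29.111,74.051), returning to the start.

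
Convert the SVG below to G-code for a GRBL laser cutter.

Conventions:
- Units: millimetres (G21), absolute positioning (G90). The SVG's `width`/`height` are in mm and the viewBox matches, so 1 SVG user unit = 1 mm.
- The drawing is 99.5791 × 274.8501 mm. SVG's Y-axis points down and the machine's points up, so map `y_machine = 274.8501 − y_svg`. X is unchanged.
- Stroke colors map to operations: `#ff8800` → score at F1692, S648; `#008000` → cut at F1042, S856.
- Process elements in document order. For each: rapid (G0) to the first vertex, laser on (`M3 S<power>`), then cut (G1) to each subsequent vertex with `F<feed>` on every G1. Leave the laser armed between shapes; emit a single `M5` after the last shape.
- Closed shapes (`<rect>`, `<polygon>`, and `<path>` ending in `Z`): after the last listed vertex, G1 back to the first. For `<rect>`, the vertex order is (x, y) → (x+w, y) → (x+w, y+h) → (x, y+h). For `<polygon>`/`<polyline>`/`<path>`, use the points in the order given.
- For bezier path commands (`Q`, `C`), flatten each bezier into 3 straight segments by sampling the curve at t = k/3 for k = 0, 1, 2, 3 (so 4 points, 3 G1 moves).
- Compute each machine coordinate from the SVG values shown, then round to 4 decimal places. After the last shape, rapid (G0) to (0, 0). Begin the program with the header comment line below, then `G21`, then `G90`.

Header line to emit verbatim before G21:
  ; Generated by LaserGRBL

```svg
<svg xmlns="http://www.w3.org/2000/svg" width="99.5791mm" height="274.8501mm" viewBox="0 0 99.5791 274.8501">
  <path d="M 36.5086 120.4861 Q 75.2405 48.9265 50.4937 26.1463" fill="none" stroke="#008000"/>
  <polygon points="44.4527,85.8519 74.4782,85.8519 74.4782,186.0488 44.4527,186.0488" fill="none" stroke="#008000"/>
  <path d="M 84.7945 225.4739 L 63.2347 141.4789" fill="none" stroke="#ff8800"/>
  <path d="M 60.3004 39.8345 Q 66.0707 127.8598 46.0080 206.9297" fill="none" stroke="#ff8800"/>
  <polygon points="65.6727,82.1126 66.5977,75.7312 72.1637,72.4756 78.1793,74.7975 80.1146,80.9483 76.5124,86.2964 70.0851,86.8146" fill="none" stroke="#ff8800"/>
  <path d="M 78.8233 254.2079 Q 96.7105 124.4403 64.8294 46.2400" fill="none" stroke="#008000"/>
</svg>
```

1 u = 1 mm; y_m = 274.8501 − y.

[1] `<path>` quadratic bezier, #008000→cut S856 F1042: (36.5086,154.3640) → (55.2767,196.6505) → (59.9384,228.0971) → (50.4937,248.7038)

[2] `<polygon>` rectangle, #008000→cut S856 F1042: (44.4527,188.9982) → (74.4782,188.9982) → (74.4782,88.8013) → (44.4527,88.8013) → (44.4527,188.9982) (closed)

[3] `<path>` line segment, #ff8800→score S648 F1692: (84.7945,49.3762) → (63.2347,133.3712)

[4] `<path>` quadratic bezier, #ff8800→score S648 F1692: (60.3004,235.0156) → (61.2769,177.3271) → (56.5128,121.6287) → (46.0080,67.9204)

[5] `<polygon>` regular polygon, #ff8800→score S648 F1692: (65.6727,192.7375) → (66.5977,199.1189) → (72.1637,202.3745) → (78.1793,200.0526) → (80.1146,193.9018) → (76.5124,188.5537) → (70.0851,188.0355) → (65.6727,192.7375) (closed)

[6] `<path>` quadratic bezier, #008000→cut S856 F1042: (78.8233,20.6422) → (85.2183,101.4242) → (80.5537,170.7469) → (64.8294,228.6101)

; Generated by LaserGRBL
G21
G90
G0 X36.5086 Y154.3640
M3 S856
G1 X55.2767 Y196.6505 F1042
G1 X59.9384 Y228.0971 F1042
G1 X50.4937 Y248.7038 F1042
G0 X44.4527 Y188.9982
M3 S856
G1 X74.4782 Y188.9982 F1042
G1 X74.4782 Y88.8013 F1042
G1 X44.4527 Y88.8013 F1042
G1 X44.4527 Y188.9982 F1042
G0 X84.7945 Y49.3762
M3 S648
G1 X63.2347 Y133.3712 F1692
G0 X60.3004 Y235.0156
M3 S648
G1 X61.2769 Y177.3271 F1692
G1 X56.5128 Y121.6287 F1692
G1 X46.0080 Y67.9204 F1692
G0 X65.6727 Y192.7375
M3 S648
G1 X66.5977 Y199.1189 F1692
G1 X72.1637 Y202.3745 F1692
G1 X78.1793 Y200.0526 F1692
G1 X80.1146 Y193.9018 F1692
G1 X76.5124 Y188.5537 F1692
G1 X70.0851 Y188.0355 F1692
G1 X65.6727 Y192.7375 F1692
G0 X78.8233 Y20.6422
M3 S856
G1 X85.2183 Y101.4242 F1042
G1 X80.5537 Y170.7469 F1042
G1 X64.8294 Y228.6101 F1042
M5
G0 X0.0000 Y0.0000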